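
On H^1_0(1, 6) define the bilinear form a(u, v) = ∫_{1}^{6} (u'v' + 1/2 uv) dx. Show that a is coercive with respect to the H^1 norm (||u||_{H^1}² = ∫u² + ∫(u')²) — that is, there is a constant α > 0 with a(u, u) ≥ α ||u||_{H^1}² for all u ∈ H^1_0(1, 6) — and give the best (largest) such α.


α = (π^2 + 25/2)/(π^2 + 25)

Coercivity of a(·,·) on H^1_0(1, 6) means a(u, u) ≥ α ||u||_{H^1}² for every u ∈ H^1_0.
The interval has length L = 5, and Poincaré/coercivity depend only on L. Here a(u, u) = ∫(u')² + (1/2)·∫u².
Here 0 < c = 1/2 < 1. The condition a(u,u) ≥ α||u||_{H^1}² reads (1−α)∫(u')² ≥ (α−c)∫u². Any admissible α is ≤ 1 (rapidly oscillating u have ∫u²/∫(u')² → 0), and α = 1 would force 0 ≥ (1−c)∫u², impossible since c < 1; so 1−α > 0. By the sharp Poincaré inequality on H^1_0 of an interval of length L, ∫(u')² ≥ (π/L)²∫u² with equality for the first sine mode sin(π(x−x₀)/L) (x₀ the left endpoint), so the inequality holds for all u iff (1−α)(π/L)² ≥ α − c, i.e. α ≤ ((π/L)² + c)/((π/L)² + 1) = (1 + c(L/π)²)/(1 + (L/π)²). With (π/L)² = π^2/25 and c = 1/2, the largest admissible constant is α = ((π/L)² + c)/((π/L)² + 1).
Simplifying, α = (π^2 + 25/2)/(π^2 + 25).


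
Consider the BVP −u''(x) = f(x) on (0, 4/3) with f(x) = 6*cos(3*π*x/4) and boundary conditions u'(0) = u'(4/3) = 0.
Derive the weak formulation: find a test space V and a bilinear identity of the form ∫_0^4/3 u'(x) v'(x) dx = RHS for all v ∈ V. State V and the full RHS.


V = H^1(0, 4/3) (no boundary constraint on v; u is determined up to an additive constant); weak form: ∫_0^4/3 u'v' dx = ∫_0^4/3 (6*cos(3*π*x/4)) v dx for all v ∈ V.

Multiply both sides by a test function v and integrate from 0 to 4/3:
  ∫_0^4/3 −u''(x) v(x) dx = ∫_0^4/3 f(x) v(x) dx.
Integrate the LHS by parts once:
  ∫_0^4/3 −u'' v dx = −[u'(x) v(x)]_0^4/3 + ∫_0^4/3 u'(x) v'(x) dx.
Thus ∫_0^4/3 u'(x) v'(x) dx = ∫_0^4/3 f(x) v(x) dx + [u'(x) v(x)]_0^4/3.
Choose V so that boundary terms are either known or forced to vanish.
u has homogeneous Neumann: u'(0) = u'(4/3) = 0. So [u' v]_0^4/3 = 0·v(4/3) − 0·v(0) = 0 for any v; take V = H^1(0, 4/3).
Weak formulation: find u (satisfying any essential BC) such that ∫_0^4/3 u'(x) v'(x) dx = ∫_0^4/3 f v dx for all v ∈ V (homogeneous Neumann, so boundary terms vanish).
Substituting f(x) = 6*cos(3*π*x/4), the right-hand side is ∫_0^4/3 (6*cos(3*π*x/4)) v dx.
Compatibility check (pure Neumann): taking v ≡ 1 ∈ V gives 0 = ∫_0^4/3 f dx + (0) − (0), i.e. ∫_0^4/3 f dx must equal u'(0) − u'(4/3) = 0. Indeed ∫_0^4/3 (6*cos(3*π*x/4)) dx = 0, so the data are compatible. The solution is then unique only up to an additive constant (fix it e.g. by requiring ∫_0^4/3 u dx = 0).


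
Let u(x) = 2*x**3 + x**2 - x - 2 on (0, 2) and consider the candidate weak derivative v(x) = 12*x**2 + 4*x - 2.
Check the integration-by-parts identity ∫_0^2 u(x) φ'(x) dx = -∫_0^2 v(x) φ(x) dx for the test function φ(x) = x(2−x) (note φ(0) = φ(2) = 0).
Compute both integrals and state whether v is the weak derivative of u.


LHS = -164/15, RHS = -328/15. No, v is not the weak derivative of u.

u(x) = 2*x**3 + x**2 - x - 2, classical derivative u'(x) = 6*x**2 + 2*x - 1.
φ(x) = x(2−x), so φ'(x) = 2 - 2*x.
Note φ(0) = φ(2) = 0, so the boundary term u·φ vanishes.
LHS = ∫_0^2 u(x) φ'(x) dx = ∫_0^2 (-4*x^4 + 2*x^3 + 4*x^2 + 2*x - 4) dx. Term by term:
  ∫_0^2 -4*x^4 dx = -128/5;  ∫_0^2 2*x^3 dx = 8;  ∫_0^2 4*x^2 dx = 32/3;
  ∫_0^2 2*x dx = 4;  ∫_0^2 -4 dx = -8.
Sum: -128/5 + 8 + 32/3 + 4 − 8 = -164/15.
So LHS = -164/15.
∫_0^2 v(x) φ(x) dx = ∫_0^2 (-12*x^4 + 20*x^3 + 10*x^2 - 4*x) dx. Term by term:
  ∫_0^2 -12*x^4 dx = -384/5;  ∫_0^2 20*x^3 dx = 80;  ∫_0^2 10*x^2 dx = 80/3;
  ∫_0^2 -4*x dx = -8.
Sum: -384/5 + 80 + 80/3 − 8 = 328/15.
So RHS = -∫_0^2 v(x) φ(x) dx = -328/15.
LHS − RHS = 164/15 ≠ 0, so the identity fails.
(For a valid weak derivative the identity must hold for EVERY test function, in particular this one. The failure shows v is NOT the weak derivative of u.)
Correct weak derivative would be u'(x) = 6*x**2 + 2*x - 1.


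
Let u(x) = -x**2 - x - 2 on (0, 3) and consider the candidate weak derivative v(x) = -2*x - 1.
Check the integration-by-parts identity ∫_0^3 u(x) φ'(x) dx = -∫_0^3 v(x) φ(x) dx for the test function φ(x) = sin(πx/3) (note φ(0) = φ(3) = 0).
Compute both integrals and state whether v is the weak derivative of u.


LHS = 24/π, RHS = 24/π. Yes, v = u' weakly.

u(x) = -x**2 - x - 2, classical derivative u'(x) = -2*x - 1.
φ(x) = sin(πx/3), so φ'(x) = π*cos(π*x/3)/3.
Note φ(0) = φ(3) = 0, so the boundary term u·φ vanishes.
LHS = ∫_0^3 u(x) φ'(x) dx = ∫_0^3 (-π*x^2*cos(π*x/3)/3 - π*x*cos(π*x/3)/3 - 2*π*cos(π*x/3)/3) dx. Term by term:
  ∫_0^3 -2*π*cos(π*x/3)/3 dx = 0;  ∫_0^3 -π*x*cos(π*x/3)/3 dx = 6/π;  ∫_0^3 -π*x^2*cos(π*x/3)/3 dx = 18/π.
Sum: 0 + 6/π + 18/π = 24/π.
So LHS = 24/π.
∫_0^3 v(x) φ(x) dx = ∫_0^3 (-2*x*sin(π*x/3) - sin(π*x/3)) dx. Term by term:
  ∫_0^3 -sin(π*x/3) dx = -6/π;  ∫_0^3 -2*x*sin(π*x/3) dx = -18/π.
Sum: -6/π − 18/π = -24/π.
So RHS = -∫_0^3 v(x) φ(x) dx = 24/π.
LHS = RHS, so the identity holds for this test φ.
Moreover u is smooth here and v(x) = u'(x) = -2*x - 1 pointwise, so the identity holds for every test function. Hence v is the weak derivative of u.


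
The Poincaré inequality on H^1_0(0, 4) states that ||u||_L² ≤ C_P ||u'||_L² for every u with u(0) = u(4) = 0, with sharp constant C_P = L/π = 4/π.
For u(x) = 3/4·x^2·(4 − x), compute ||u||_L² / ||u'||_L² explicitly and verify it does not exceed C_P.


||u||_L² / ||u'||_L² = 2*sqrt(14)/7 < C_P = 4/π.

u(x) = 3/4·x^2·(4 − x), so u'(x) = 3*x*(8 - 3*x)/4.
u(x) = 3/4·x^2·(4 − x) vanishes at x = 0 and x = 4, so u ∈ H^1_0(0, 4). Differentiate via the product rule and integrate the resulting polynomials term by term.
  ∫_0^4 u² dx = ∫_0^4 (9*x^6/16 - 9*x^5/2 + 9*x^4) dx. Term by term:
    ∫_0^4 9*x^6/16 dx = 9216/7;  ∫_0^4 -9*x^5/2 dx = -3072;  ∫_0^4 9*x^4 dx = 9216/5.
  Sum: 9216/7 − 3072 + 9216/5 = 3072/35.
  ∫_0^4 (u')² dx = ∫_0^4 (81*x^4/16 - 27*x^3 + 36*x^2) dx. Term by term:
    ∫_0^4 81*x^4/16 dx = 5184/5;  ∫_0^4 -27*x^3 dx = -1728;  ∫_0^4 36*x^2 dx = 768.
  Sum: 5184/5 − 1728 + 768 = 384/5.
∫_0^4 u² dx = 3072/35, so ||u||_L² = 32*sqrt(105)/35.
∫_0^4 (u')² dx = 384/5, so ||u'||_L² = 8*sqrt(30)/5.
Ratio ||u||_L² / ||u'||_L² = 2*sqrt(14)/7.
Sharp Poincaré constant on H^1_0(0, 4) is C_P = L/π = 4/π, achieved by sin(π/4·x).
A polynomial bump cannot attain the sharp Poincaré constant (only the first sine eigenfunction does), so the ratio is strictly less than C_P, consistent with ||u||_L² ≤ C_P ||u'||_L².


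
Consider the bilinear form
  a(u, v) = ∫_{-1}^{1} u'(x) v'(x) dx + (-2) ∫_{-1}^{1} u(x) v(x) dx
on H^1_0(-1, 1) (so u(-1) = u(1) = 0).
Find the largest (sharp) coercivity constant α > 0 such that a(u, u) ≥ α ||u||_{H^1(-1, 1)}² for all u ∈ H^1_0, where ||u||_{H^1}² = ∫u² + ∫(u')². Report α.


α = (-8 + π^2)/(4 + π^2)

Coercivity of a(·,·) on H^1_0(-1, 1) means a(u, u) ≥ α ||u||_{H^1}² for every u ∈ H^1_0.
The interval has length L = 2, and Poincaré/coercivity depend only on L. Here a(u, u) = ∫(u')² + (-2)·∫u².
Here c = -2 < 0 with |c| < (π/L)² = π^2/4, so coercivity still holds. The condition a(u,u) ≥ α||u||_{H^1}² reads (1−α)∫(u')² ≥ (α−c)∫u². Any admissible α is ≤ 1 (rapidly oscillating u have ∫u²/∫(u')² → 0), and α = 1 would force 0 ≥ (1−c)∫u², impossible since c < 1; so 1−α > 0. By the sharp Poincaré inequality on H^1_0 of an interval of length L, ∫(u')² ≥ (π/L)²∫u² with equality for the first sine mode sin(π(x−x₀)/L) (x₀ the left endpoint), so the inequality holds for all u iff (1−α)(π/L)² ≥ α − c, i.e. α ≤ ((π/L)² + c)/((π/L)² + 1) = (1 + c(L/π)²)/(1 + (L/π)²). (Direct route, valid since c ≤ 0: Poincaré gives c∫u² ≥ c(L/π)²∫(u')², so a(u,u) ≥ (1 + c(L/π)²)∫(u')², while ||u||_{H^1}² ≤ (1 + (L/π)²)∫(u')²; dividing yields the same α.) With (π/L)² = π^2/4 and c = -2, the largest admissible constant is α = ((π/L)² + c)/((π/L)² + 1).
Simplifying, α = (-8 + π^2)/(4 + π^2).


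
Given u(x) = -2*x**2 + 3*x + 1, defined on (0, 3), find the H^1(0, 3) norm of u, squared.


||u||_{H^1}^2 = 447/5

The H^1 norm (squared) on an interval (0, L) is
  ||u||_{H^1}^2 = ∫_0^L u(x)^2 dx + ∫_0^L u'(x)^2 dx.
Compute u'(x) = 3 - 4*x.
Then u(x)^2 = 4*x**4 - 12*x**3 + 5*x**2 + 6*x + 1 and u'(x)^2 = 16*x**2 - 24*x + 9.
Integrate each monomial from 0 to 3 using ∫_0^3 c·x^n dx = c·3^(n+1)/(n+1):
  ∫_0^3 u(x)^2 dx = ∫_0^3 (4*x^4 - 12*x^3 + 5*x^2 + 6*x + 1) dx. Term by term:
    ∫_0^3 4*x^4 dx = 972/5;  ∫_0^3 -12*x^3 dx = -243;  ∫_0^3 5*x^2 dx = 45;
    ∫_0^3 6*x dx = 27;  ∫_0^3 1 dx = 3.
  Sum: 972/5 − 243 + 45 + 27 + 3 = 132/5.
  ∫_0^3 u'(x)^2 dx = ∫_0^3 (16*x^2 - 24*x + 9) dx. Term by term:
    ∫_0^3 16*x^2 dx = 144;  ∫_0^3 -24*x dx = -108;  ∫_0^3 9 dx = 27.
  Sum: 144 − 108 + 27 = 63.
Adding: ||u||_{H^1}^2 = 132/5 + 63 = 447/5.


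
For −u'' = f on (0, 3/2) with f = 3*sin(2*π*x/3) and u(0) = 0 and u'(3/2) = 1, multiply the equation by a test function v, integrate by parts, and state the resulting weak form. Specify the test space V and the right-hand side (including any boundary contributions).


V = {v ∈ H^1(0, 3/2) : v(0) = 0} (test functions vanish at x = 0 where u is specified); weak form: ∫_0^3/2 u'v' dx = ∫_0^3/2 (3*sin(2*π*x/3)) v dx + v(3/2) for all v ∈ V.

Multiply both sides by a test function v and integrate from 0 to 3/2:
  ∫_0^3/2 −u''(x) v(x) dx = ∫_0^3/2 f(x) v(x) dx.
Integrate the LHS by parts once:
  ∫_0^3/2 −u'' v dx = −[u'(x) v(x)]_0^3/2 + ∫_0^3/2 u'(x) v'(x) dx.
Thus ∫_0^3/2 u'(x) v'(x) dx = ∫_0^3/2 f(x) v(x) dx + [u'(x) v(x)]_0^3/2.
Choose V so that boundary terms are either known or forced to vanish.
Mixed BC: u(0) = 0 (Dirichlet) and u'(3/2) = 1 (Neumann). Define V = {v ∈ H^1(0, 3/2) : v(0) = 0}. Then [u' v]_0^3/2 = u'(3/2)·v(3/2) − u'(0)·0 = v(3/2).
Weak formulation: find u (satisfying any essential BC) such that ∫_0^3/2 u'(x) v'(x) dx = ∫_0^3/2 f v dx + v(3/2) for all v ∈ V (Dirichlet at 0 absorbed into V; Neumann datum at x = 3/2 contributes the boundary term).
Substituting f(x) = 3*sin(2*π*x/3), the right-hand side is ∫_0^3/2 (3*sin(2*π*x/3)) v dx + v(3/2).


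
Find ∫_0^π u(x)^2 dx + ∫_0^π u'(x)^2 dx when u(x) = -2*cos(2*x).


||u||_{H^1(0,π)}^2 = 10*π

u'(x) = 4*sin(2*x).
Expand u² and (u')² and integrate term by term on (0, π), using: for integers n ≥ 1, ∫_0^π sin²(nx) dx = ∫_0^π cos²(nx) dx = π/2; for n ≠ n', ∫_0^π sin(nx)sin(n'x) dx = ∫_0^π cos(nx)cos(n'x) dx = 0; and by product-to-sum, ∫_0^π sin(nx)cos(n'x) dx = ½∫_0^π [sin((n+n')x) + sin((n−n')x)] dx, which is 0 when n+n' is even and 2n/(n²−n'²) when n+n' is odd (it need not vanish on (0, π)).
  u² squared terms: (-2)²·∫cos(2x)² dx = 4·π/2 = 2*π.
  So ∫_0^π u² dx = 2*π.
  (u')² squared terms: (4)²·∫sin(2x)² dx = 16·π/2 = 8*π.
  So ∫_0^π (u')² dx = 8*π.
||u||_{H^1}^2 = (2*π) + (8*π) = 10*π.


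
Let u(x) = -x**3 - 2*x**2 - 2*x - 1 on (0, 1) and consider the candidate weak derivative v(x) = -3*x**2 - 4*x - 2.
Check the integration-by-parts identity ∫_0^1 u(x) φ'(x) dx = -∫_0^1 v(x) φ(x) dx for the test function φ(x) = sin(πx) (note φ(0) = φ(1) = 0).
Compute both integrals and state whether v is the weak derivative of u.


LHS = -12/π^3 + 11/π, RHS = -12/π^3 + 11/π. Yes, v = u' weakly.

u(x) = -x**3 - 2*x**2 - 2*x - 1, classical derivative u'(x) = -3*x**2 - 4*x - 2.
φ(x) = sin(πx), so φ'(x) = π*cos(π*x).
Note φ(0) = φ(1) = 0, so the boundary term u·φ vanishes.
LHS = ∫_0^1 u(x) φ'(x) dx = ∫_0^1 (-π*x^3*cos(π*x) - 2*π*x^2*cos(π*x) - 2*π*x*cos(π*x) - π*cos(π*x)) dx. Term by term:
  ∫_0^1 -π*cos(π*x) dx = 0;  ∫_0^1 -π*x^3*cos(π*x) dx = -12/π^3 + 3/π;  ∫_0^1 -2*π*x*cos(π*x) dx = 4/π;
  ∫_0^1 -2*π*x^2*cos(π*x) dx = 4/π.
Sum: 0 + -12/π^3 + 3/π + 4/π + 4/π = -12/π^3 + 11/π.
So LHS = -12/π^3 + 11/π.
∫_0^1 v(x) φ(x) dx = ∫_0^1 (-3*x^2*sin(π*x) - 4*x*sin(π*x) - 2*sin(π*x)) dx. Term by term:
  ∫_0^1 -2*sin(π*x) dx = -4/π;  ∫_0^1 -4*x*sin(π*x) dx = -4/π;  ∫_0^1 -3*x^2*sin(π*x) dx = -3/π + 12/π^3.
Sum: -4/π − 4/π + -3/π + 12/π^3 = -11/π + 12/π^3.
So RHS = -∫_0^1 v(x) φ(x) dx = -12/π^3 + 11/π.
LHS = RHS, so the identity holds for this test φ.
Moreover u is smooth here and v(x) = u'(x) = -3*x**2 - 4*x - 2 pointwise, so the identity holds for every test function. Hence v is the weak derivative of u.


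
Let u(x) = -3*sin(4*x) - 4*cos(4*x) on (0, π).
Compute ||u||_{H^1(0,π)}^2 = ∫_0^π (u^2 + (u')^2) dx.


||u||_{H^1(0,π)}^2 = 425*π/2

u'(x) = 16*sin(4*x) - 12*cos(4*x).
Expand u² and (u')² and integrate term by term on (0, π), using: for integers n ≥ 1, ∫_0^π sin²(nx) dx = ∫_0^π cos²(nx) dx = π/2; for n ≠ n', ∫_0^π sin(nx)sin(n'x) dx = ∫_0^π cos(nx)cos(n'x) dx = 0; and by product-to-sum, ∫_0^π sin(nx)cos(n'x) dx = ½∫_0^π [sin((n+n')x) + sin((n−n')x)] dx, which is 0 when n+n' is even and 2n/(n²−n'²) when n+n' is odd (it need not vanish on (0, π)).
  u² squared terms: (-4)²·∫cos(4x)² dx = 16·π/2 = 8*π;  (-3)²·∫sin(4x)² dx = 9·π/2 = 9*π/2.
  u² cross terms: 2·(-4)·(-3)·∫cos(4x)·sin(4x) dx = 24·(0) = 0.
  So ∫_0^π u² dx = 8*π + 9*π/2 + 0 = 25*π/2.
  (u')² squared terms: (-12)²·∫cos(4x)² dx = 144·π/2 = 72*π;  (16)²·∫sin(4x)² dx = 256·π/2 = 128*π.
  (u')² cross terms: 2·(-12)·(16)·∫cos(4x)·sin(4x) dx = -384·(0) = 0.
  So ∫_0^π (u')² dx = 72*π + 128*π + 0 = 200*π.
||u||_{H^1}^2 = (25*π/2) + (200*π) = 425*π/2.


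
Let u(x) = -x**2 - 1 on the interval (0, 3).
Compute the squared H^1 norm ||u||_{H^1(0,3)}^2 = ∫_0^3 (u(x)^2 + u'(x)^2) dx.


||u||_{H^1}^2 = 528/5

The H^1 norm (squared) on an interval (0, L) is
  ||u||_{H^1}^2 = ∫_0^L u(x)^2 dx + ∫_0^L u'(x)^2 dx.
Compute u'(x) = -2*x.
Then u(x)^2 = x**4 + 2*x**2 + 1 and u'(x)^2 = 4*x**2.
Integrate each monomial from 0 to 3 using ∫_0^3 c·x^n dx = c·3^(n+1)/(n+1):
  ∫_0^3 u(x)^2 dx = ∫_0^3 (x^4 + 2*x^2 + 1) dx. Term by term:
    ∫_0^3 x^4 dx = 243/5;  ∫_0^3 2*x^2 dx = 18;  ∫_0^3 1 dx = 3.
  Sum: 243/5 + 18 + 3 = 348/5.
  ∫_0^3 u'(x)^2 dx = ∫_0^3 (4*x^2) dx. Term by term:
    ∫_0^3 4*x^2 dx = 36.
Adding: ||u||_{H^1}^2 = 348/5 + 36 = 528/5.


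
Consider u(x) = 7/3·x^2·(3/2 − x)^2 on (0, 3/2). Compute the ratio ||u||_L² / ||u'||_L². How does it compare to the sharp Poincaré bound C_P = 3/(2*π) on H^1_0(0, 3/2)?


||u||_L² / ||u'||_L² = sqrt(3)/4 < C_P = 3/(2*π).

u(x) = 7/3·x^2·(3/2 − x)^2, so u'(x) = 7*x*(2*x - 3)*(4*x - 3)/6.
u(x) = 7/3·x^2·(3/2 − x)^2 vanishes at x = 0 and x = 3/2, so u ∈ H^1_0(0, 3/2). Differentiate via the product rule and integrate the resulting polynomials term by term.
  ∫_0^3/2 u² dx = ∫_0^3/2 (49*x^8/9 - 98*x^7/3 + 147*x^6/2 - 147*x^5/2 + 441*x^4/16) dx. Term by term:
    ∫_0^3/2 49*x^8/9 dx = 11907/512;  ∫_0^3/2 -98*x^7/3 dx = -107163/1024;  ∫_0^3/2 147*x^6/2 dx = 45927/256;
    ∫_0^3/2 -147*x^5/2 dx = -35721/256;  ∫_0^3/2 441*x^4/16 dx = 107163/2560.
  Sum: 11907/512 − 107163/1024 + 45927/256 − 35721/256 + 107163/2560 = 1701/5120.
  ∫_0^3/2 (u')² dx = ∫_0^3/2 (784*x^6/9 - 392*x^5 + 637*x^4 - 441*x^3 + 441*x^2/4) dx. Term by term:
    ∫_0^3/2 784*x^6/9 dx = 1701/8;  ∫_0^3/2 -392*x^5 dx = -11907/16;  ∫_0^3/2 637*x^4 dx = 154791/160;
    ∫_0^3/2 -441*x^3 dx = -35721/64;  ∫_0^3/2 441*x^2/4 dx = 3969/32.
  Sum: 1701/8 − 11907/16 + 154791/160 − 35721/64 + 3969/32 = 567/320.
∫_0^3/2 u² dx = 1701/5120, so ||u||_L² = 9*sqrt(105)/160.
∫_0^3/2 (u')² dx = 567/320, so ||u'||_L² = 9*sqrt(35)/40.
Ratio ||u||_L² / ||u'||_L² = sqrt(3)/4.
Sharp Poincaré constant on H^1_0(0, 3/2) is C_P = L/π = 3/(2*π), achieved by sin(2*π/3·x).
A polynomial bump cannot attain the sharp Poincaré constant (only the first sine eigenfunction does), so the ratio is strictly less than C_P, consistent with ||u||_L² ≤ C_P ||u'||_L².


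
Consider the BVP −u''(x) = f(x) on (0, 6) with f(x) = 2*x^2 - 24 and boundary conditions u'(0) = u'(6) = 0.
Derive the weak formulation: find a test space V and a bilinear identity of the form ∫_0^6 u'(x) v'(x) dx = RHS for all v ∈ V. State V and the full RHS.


V = H^1(0, 6) (no boundary constraint on v; u is determined up to an additive constant); weak form: ∫_0^6 u'v' dx = ∫_0^6 (2*x^2 - 24) v dx for all v ∈ V.

Multiply both sides by a test function v and integrate from 0 to 6:
  ∫_0^6 −u''(x) v(x) dx = ∫_0^6 f(x) v(x) dx.
Integrate the LHS by parts once:
  ∫_0^6 −u'' v dx = −[u'(x) v(x)]_0^6 + ∫_0^6 u'(x) v'(x) dx.
Thus ∫_0^6 u'(x) v'(x) dx = ∫_0^6 f(x) v(x) dx + [u'(x) v(x)]_0^6.
Choose V so that boundary terms are either known or forced to vanish.
u has homogeneous Neumann: u'(0) = u'(6) = 0. So [u' v]_0^6 = 0·v(6) − 0·v(0) = 0 for any v; take V = H^1(0, 6).
Weak formulation: find u (satisfying any essential BC) such that ∫_0^6 u'(x) v'(x) dx = ∫_0^6 f v dx for all v ∈ V (homogeneous Neumann, so boundary terms vanish).
Substituting f(x) = 2*x^2 - 24, the right-hand side is ∫_0^6 (2*x^2 - 24) v dx.
Compatibility check (pure Neumann): taking v ≡ 1 ∈ V gives 0 = ∫_0^6 f dx + (0) − (0), i.e. ∫_0^6 f dx must equal u'(0) − u'(6) = 0. Indeed ∫_0^6 (2*x^2 - 24) dx = 0, so the data are compatible. The solution is then unique only up to an additive constant (fix it e.g. by requiring ∫_0^6 u dx = 0).


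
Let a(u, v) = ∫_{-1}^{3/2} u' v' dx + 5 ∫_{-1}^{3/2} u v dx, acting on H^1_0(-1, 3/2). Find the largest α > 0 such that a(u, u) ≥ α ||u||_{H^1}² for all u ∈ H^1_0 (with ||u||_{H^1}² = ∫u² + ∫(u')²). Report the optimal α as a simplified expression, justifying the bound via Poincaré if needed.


α = 1

Coercivity of a(·,·) on H^1_0(-1, 3/2) means a(u, u) ≥ α ||u||_{H^1}² for every u ∈ H^1_0.
The interval has length L = 5/2, and Poincaré/coercivity depend only on L. Here a(u, u) = ∫(u')² + (5)·∫u².
Here c = 5 ≥ 1, so a(u,u) = ∫(u')² + c∫u² ≥ ∫(u')² + ∫u² = ||u||_{H^1}², i.e. α = 1 works. No larger α is possible: a(u,u) ≥ α||u||_{H^1}² means (1−α)∫(u')² ≥ (α−c)∫u², and for the modes u_n = sin(nπ(x−x₀)/L) (x₀ the left endpoint) one has ∫u_n²/∫(u_n')² = (L/(nπ))² → 0, so a(u_n,u_n)/||u_n||_{H^1}² → 1. Hence the optimal constant is α = 1.
Therefore α = 1.


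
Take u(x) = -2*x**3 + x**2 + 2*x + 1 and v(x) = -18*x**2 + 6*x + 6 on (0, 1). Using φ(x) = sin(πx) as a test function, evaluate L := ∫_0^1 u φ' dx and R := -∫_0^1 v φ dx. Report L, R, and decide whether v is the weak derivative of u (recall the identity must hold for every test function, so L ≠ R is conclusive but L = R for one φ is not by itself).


LHS = -24/π^3, RHS = -72/π^3. No, v is not the weak derivative of u.

u(x) = -2*x**3 + x**2 + 2*x + 1, classical derivative u'(x) = -6*x**2 + 2*x + 2.
φ(x) = sin(πx), so φ'(x) = π*cos(π*x).
Note φ(0) = φ(1) = 0, so the boundary term u·φ vanishes.
LHS = ∫_0^1 u(x) φ'(x) dx = ∫_0^1 (-2*π*x^3*cos(π*x) + π*x^2*cos(π*x) + 2*π*x*cos(π*x) + π*cos(π*x)) dx. Term by term:
  ∫_0^1 π*cos(π*x) dx = 0;  ∫_0^1 π*x^2*cos(π*x) dx = -2/π;  ∫_0^1 -2*π*x^3*cos(π*x) dx = -24/π^3 + 6/π;
  ∫_0^1 2*π*x*cos(π*x) dx = -4/π.
Sum: 0 − 2/π + -24/π^3 + 6/π − 4/π = -24/π^3.
So LHS = -24/π^3.
∫_0^1 v(x) φ(x) dx = ∫_0^1 (-18*x^2*sin(π*x) + 6*x*sin(π*x) + 6*sin(π*x)) dx. Term by term:
  ∫_0^1 6*sin(π*x) dx = 12/π;  ∫_0^1 -18*x^2*sin(π*x) dx = -18/π + 72/π^3;  ∫_0^1 6*x*sin(π*x) dx = 6/π.
Sum: 12/π + -18/π + 72/π^3 + 6/π = 72/π^3.
So RHS = -∫_0^1 v(x) φ(x) dx = -72/π^3.
LHS − RHS = 48/π^3 ≠ 0, so the identity fails.
(For a valid weak derivative the identity must hold for EVERY test function, in particular this one. The failure shows v is NOT the weak derivative of u.)
Correct weak derivative would be u'(x) = -6*x**2 + 2*x + 2.


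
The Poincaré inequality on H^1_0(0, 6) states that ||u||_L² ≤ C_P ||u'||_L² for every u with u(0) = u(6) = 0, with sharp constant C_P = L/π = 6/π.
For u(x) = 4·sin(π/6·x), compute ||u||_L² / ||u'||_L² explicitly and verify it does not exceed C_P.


||u||_L² / ||u'||_L² = 6/π = C_P.

u(x) = 4·sin(π/6·x), so u'(x) = 2*π*cos(π*x/6)/3.
Writing u(x) = A·sin(kπx/L) with A = 4 and k = 1, use ∫_0^L sin²(kπx/L) dx = L/2 and ∫_0^L cos²(kπx/L) dx = L/2.
u² = 16·sin²(π/6·x) and (u')² = 4*π^2/9·cos²(π/6·x), and each of sin², cos² integrates to L/2 = 3 over (0, 6).
∫_0^6 u² dx = 48, so ||u||_L² = 4*sqrt(3).
∫_0^6 (u')² dx = 4*π^2/3, so ||u'||_L² = 2*sqrt(3)*π/3.
Ratio ||u||_L² / ||u'||_L² = 6/π.
Sharp Poincaré constant on H^1_0(0, 6) is C_P = L/π = 6/π, achieved by sin(π/6·x).
This is the k = 1 eigenfunction (up to amplitude), so the ratio equals the sharp Poincaré constant exactly.


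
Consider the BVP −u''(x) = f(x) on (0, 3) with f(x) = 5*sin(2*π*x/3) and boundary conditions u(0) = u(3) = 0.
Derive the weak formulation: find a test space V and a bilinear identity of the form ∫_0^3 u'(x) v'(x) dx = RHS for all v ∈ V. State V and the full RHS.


V = H^1_0(0, 3) (so v(0) = v(3) = 0); weak form: ∫_0^3 u'v' dx = ∫_0^3 (5*sin(2*π*x/3)) v dx for all v ∈ V.

Multiply both sides by a test function v and integrate from 0 to 3:
  ∫_0^3 −u''(x) v(x) dx = ∫_0^3 f(x) v(x) dx.
Integrate the LHS by parts once:
  ∫_0^3 −u'' v dx = −[u'(x) v(x)]_0^3 + ∫_0^3 u'(x) v'(x) dx.
Thus ∫_0^3 u'(x) v'(x) dx = ∫_0^3 f(x) v(x) dx + [u'(x) v(x)]_0^3.
Choose V so that boundary terms are either known or forced to vanish.
u is Dirichlet: u(0) = u(3) = 0. Let V = H^1_0(0, 3); then v(0) = v(3) = 0, and [u' v]_0^3 = 0.
Weak formulation: find u (satisfying any essential BC) such that ∫_0^3 u'(x) v'(x) dx = ∫_0^3 f v dx for all v ∈ V.
Substituting f(x) = 5*sin(2*π*x/3), the right-hand side is ∫_0^3 (5*sin(2*π*x/3)) v dx.


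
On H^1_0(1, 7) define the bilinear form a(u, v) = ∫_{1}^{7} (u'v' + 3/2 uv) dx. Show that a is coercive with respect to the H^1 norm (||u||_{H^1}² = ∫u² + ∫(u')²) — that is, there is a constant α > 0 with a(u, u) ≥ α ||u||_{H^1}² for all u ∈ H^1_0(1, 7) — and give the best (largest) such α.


α = 1

Coercivity of a(·,·) on H^1_0(1, 7) means a(u, u) ≥ α ||u||_{H^1}² for every u ∈ H^1_0.
The interval has length L = 6, and Poincaré/coercivity depend only on L. Here a(u, u) = ∫(u')² + (3/2)·∫u².
Here c = 3/2 ≥ 1, so a(u,u) = ∫(u')² + c∫u² ≥ ∫(u')² + ∫u² = ||u||_{H^1}², i.e. α = 1 works. No larger α is possible: a(u,u) ≥ α||u||_{H^1}² means (1−α)∫(u')² ≥ (α−c)∫u², and for the modes u_n = sin(nπ(x−x₀)/L) (x₀ the left endpoint) one has ∫u_n²/∫(u_n')² = (L/(nπ))² → 0, so a(u_n,u_n)/||u_n||_{H^1}² → 1. Hence the optimal constant is α = 1.
Therefore α = 1.


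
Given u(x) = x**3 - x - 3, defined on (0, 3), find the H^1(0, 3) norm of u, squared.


||u||_{H^1}^2 = 38019/70

The H^1 norm (squared) on an interval (0, L) is
  ||u||_{H^1}^2 = ∫_0^L u(x)^2 dx + ∫_0^L u'(x)^2 dx.
Compute u'(x) = 3*x**2 - 1.
Then u(x)^2 = x**6 - 2*x**4 - 6*x**3 + x**2 + 6*x + 9 and u'(x)^2 = 9*x**4 - 6*x**2 + 1.
Integrate each monomial from 0 to 3 using ∫_0^3 c·x^n dx = c·3^(n+1)/(n+1):
  ∫_0^3 u(x)^2 dx = ∫_0^3 (x^6 - 2*x^4 - 6*x^3 + x^2 + 6*x + 9) dx. Term by term:
    ∫_0^3 x^6 dx = 2187/7;  ∫_0^3 -2*x^4 dx = -486/5;  ∫_0^3 -6*x^3 dx = -243/2;
    ∫_0^3 x^2 dx = 9;  ∫_0^3 6*x dx = 27;  ∫_0^3 9 dx = 27.
  Sum: 2187/7 − 486/5 − 243/2 + 9 + 27 + 27 = 10971/70.
  ∫_0^3 u'(x)^2 dx = ∫_0^3 (9*x^4 - 6*x^2 + 1) dx. Term by term:
    ∫_0^3 9*x^4 dx = 2187/5;  ∫_0^3 -6*x^2 dx = -54;  ∫_0^3 1 dx = 3.
  Sum: 2187/5 − 54 + 3 = 1932/5.
Adding: ||u||_{H^1}^2 = 10971/70 + 1932/5 = 38019/70.


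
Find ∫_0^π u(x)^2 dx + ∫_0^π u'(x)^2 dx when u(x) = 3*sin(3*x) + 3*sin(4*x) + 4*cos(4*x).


||u||_{H^1(0,π)}^2 = -2448/7 + 515*π/2

u'(x) = -16*sin(4*x) + 9*cos(3*x) + 12*cos(4*x).
Expand u² and (u')² and integrate term by term on (0, π), using: for integers n ≥ 1, ∫_0^π sin²(nx) dx = ∫_0^π cos²(nx) dx = π/2; for n ≠ n', ∫_0^π sin(nx)sin(n'x) dx = ∫_0^π cos(nx)cos(n'x) dx = 0; and by product-to-sum, ∫_0^π sin(nx)cos(n'x) dx = ½∫_0^π [sin((n+n')x) + sin((n−n')x)] dx, which is 0 when n+n' is even and 2n/(n²−n'²) when n+n' is odd (it need not vanish on (0, π)).
  u² squared terms: (3)²·∫sin(3x)² dx = 9·π/2 = 9*π/2;  (3)²·∫sin(4x)² dx = 9·π/2 = 9*π/2;  (4)²·∫cos(4x)² dx = 16·π/2 = 8*π.
  u² cross terms: 2·(3)·(3)·∫sin(3x)·sin(4x) dx = 18·(0) = 0;  2·(3)·(4)·∫sin(3x)·cos(4x) dx = 24·(-6/7) = -144/7;  2·(3)·(4)·∫sin(4x)·cos(4x) dx = 24·(0) = 0.
  So ∫_0^π u² dx = 9*π/2 + 9*π/2 + 8*π + 0 − 144/7 + 0 = -144/7 + 17*π.
  (u')² squared terms: (-16)²·∫sin(4x)² dx = 256·π/2 = 128*π;  (9)²·∫cos(3x)² dx = 81·π/2 = 81*π/2;  (12)²·∫cos(4x)² dx = 144·π/2 = 72*π.
  (u')² cross terms: 2·(-16)·(9)·∫sin(4x)·cos(3x) dx = -288·(8/7) = -2304/7;  2·(-16)·(12)·∫sin(4x)·cos(4x) dx = -384·(0) = 0;  2·(9)·(12)·∫cos(3x)·cos(4x) dx = 216·(0) = 0.
  So ∫_0^π (u')² dx = 128*π + 81*π/2 + 72*π − 2304/7 + 0 + 0 = -2304/7 + 481*π/2.
||u||_{H^1}^2 = (-144/7 + 17*π) + (-2304/7 + 481*π/2) = -2448/7 + 515*π/2.


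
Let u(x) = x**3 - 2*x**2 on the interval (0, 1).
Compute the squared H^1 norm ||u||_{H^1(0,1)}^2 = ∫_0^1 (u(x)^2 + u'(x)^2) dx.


||u||_{H^1}^2 = 148/105

The H^1 norm (squared) on an interval (0, L) is
  ||u||_{H^1}^2 = ∫_0^L u(x)^2 dx + ∫_0^L u'(x)^2 dx.
Compute u'(x) = 3*x**2 - 4*x.
Then u(x)^2 = x**6 - 4*x**5 + 4*x**4 and u'(x)^2 = 9*x**4 - 24*x**3 + 16*x**2.
Integrate each monomial from 0 to 1 using ∫_0^1 c·x^n dx = c·1^(n+1)/(n+1):
  ∫_0^1 u(x)^2 dx = ∫_0^1 (x^6 - 4*x^5 + 4*x^4) dx. Term by term:
    ∫_0^1 x^6 dx = 1/7;  ∫_0^1 -4*x^5 dx = -2/3;  ∫_0^1 4*x^4 dx = 4/5.
  Sum: 1/7 − 2/3 + 4/5 = 29/105.
  ∫_0^1 u'(x)^2 dx = ∫_0^1 (9*x^4 - 24*x^3 + 16*x^2) dx. Term by term:
    ∫_0^1 9*x^4 dx = 9/5;  ∫_0^1 -24*x^3 dx = -6;  ∫_0^1 16*x^2 dx = 16/3.
  Sum: 9/5 − 6 + 16/3 = 17/15.
Adding: ||u||_{H^1}^2 = 29/105 + 17/15 = 148/105.


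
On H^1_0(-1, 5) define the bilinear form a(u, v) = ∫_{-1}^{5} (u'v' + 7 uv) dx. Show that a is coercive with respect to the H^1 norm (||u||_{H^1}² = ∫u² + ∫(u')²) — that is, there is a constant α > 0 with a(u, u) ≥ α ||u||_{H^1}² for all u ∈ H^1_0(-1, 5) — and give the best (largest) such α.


α = 1

Coercivity of a(·,·) on H^1_0(-1, 5) means a(u, u) ≥ α ||u||_{H^1}² for every u ∈ H^1_0.
The interval has length L = 6, and Poincaré/coercivity depend only on L. Here a(u, u) = ∫(u')² + (7)·∫u².
Here c = 7 ≥ 1, so a(u,u) = ∫(u')² + c∫u² ≥ ∫(u')² + ∫u² = ||u||_{H^1}², i.e. α = 1 works. No larger α is possible: a(u,u) ≥ α||u||_{H^1}² means (1−α)∫(u')² ≥ (α−c)∫u², and for the modes u_n = sin(nπ(x−x₀)/L) (x₀ the left endpoint) one has ∫u_n²/∫(u_n')² = (L/(nπ))² → 0, so a(u_n,u_n)/||u_n||_{H^1}² → 1. Hence the optimal constant is α = 1.
Therefore α = 1.


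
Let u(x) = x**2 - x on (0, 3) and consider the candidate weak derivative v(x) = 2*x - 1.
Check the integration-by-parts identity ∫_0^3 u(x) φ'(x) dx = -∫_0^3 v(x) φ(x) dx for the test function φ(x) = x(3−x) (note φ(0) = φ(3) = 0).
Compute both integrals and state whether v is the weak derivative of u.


LHS = -9, RHS = -9. Yes, v = u' weakly.

u(x) = x**2 - x, classical derivative u'(x) = 2*x - 1.
φ(x) = x(3−x), so φ'(x) = 3 - 2*x.
Note φ(0) = φ(3) = 0, so the boundary term u·φ vanishes.
LHS = ∫_0^3 u(x) φ'(x) dx = ∫_0^3 (-2*x^3 + 5*x^2 - 3*x) dx. Term by term:
  ∫_0^3 -2*x^3 dx = -81/2;  ∫_0^3 5*x^2 dx = 45;  ∫_0^3 -3*x dx = -27/2.
Sum: -81/2 + 45 − 27/2 = -9.
So LHS = -9.
∫_0^3 v(x) φ(x) dx = ∫_0^3 (-2*x^3 + 7*x^2 - 3*x) dx. Term by term:
  ∫_0^3 -2*x^3 dx = -81/2;  ∫_0^3 7*x^2 dx = 63;  ∫_0^3 -3*x dx = -27/2.
Sum: -81/2 + 63 − 27/2 = 9.
So RHS = -∫_0^3 v(x) φ(x) dx = -9.
LHS = RHS, so the identity holds for this test φ.
Moreover u is smooth here and v(x) = u'(x) = 2*x - 1 pointwise, so the identity holds for every test function. Hence v is the weak derivative of u.


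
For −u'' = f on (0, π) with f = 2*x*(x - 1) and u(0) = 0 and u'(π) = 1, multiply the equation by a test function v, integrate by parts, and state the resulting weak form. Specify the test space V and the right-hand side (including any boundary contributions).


V = {v ∈ H^1(0, π) : v(0) = 0} (test functions vanish at x = 0 where u is specified); weak form: ∫_0^π u'v' dx = ∫_0^π (2*x*(x - 1)) v dx + v(π) for all v ∈ V.

Multiply both sides by a test function v and integrate from 0 to π:
  ∫_0^π −u''(x) v(x) dx = ∫_0^π f(x) v(x) dx.
Integrate the LHS by parts once:
  ∫_0^π −u'' v dx = −[u'(x) v(x)]_0^π + ∫_0^π u'(x) v'(x) dx.
Thus ∫_0^π u'(x) v'(x) dx = ∫_0^π f(x) v(x) dx + [u'(x) v(x)]_0^π.
Choose V so that boundary terms are either known or forced to vanish.
Mixed BC: u(0) = 0 (Dirichlet) and u'(π) = 1 (Neumann). Define V = {v ∈ H^1(0, π) : v(0) = 0}. Then [u' v]_0^π = u'(π)·v(π) − u'(0)·0 = v(π).
Weak formulation: find u (satisfying any essential BC) such that ∫_0^π u'(x) v'(x) dx = ∫_0^π f v dx + v(π) for all v ∈ V (Dirichlet at 0 absorbed into V; Neumann datum at x = π contributes the boundary term).
Substituting f(x) = 2*x*(x - 1), the right-hand side is ∫_0^π (2*x*(x - 1)) v dx + v(π).


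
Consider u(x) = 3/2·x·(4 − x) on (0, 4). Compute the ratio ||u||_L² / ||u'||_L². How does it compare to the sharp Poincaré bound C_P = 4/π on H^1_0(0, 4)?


||u||_L² / ||u'||_L² = 2*sqrt(10)/5 < C_P = 4/π.

u(x) = 3/2·x·(4 − x), so u'(x) = 6 - 3*x.
u(x) = 3/2·x·(4 − x) vanishes at x = 0 and x = 4, so u ∈ H^1_0(0, 4). Differentiate via the product rule and integrate the resulting polynomials term by term.
  ∫_0^4 u² dx = ∫_0^4 (9*x^4/4 - 18*x^3 + 36*x^2) dx. Term by term:
    ∫_0^4 9*x^4/4 dx = 2304/5;  ∫_0^4 -18*x^3 dx = -1152;  ∫_0^4 36*x^2 dx = 768.
  Sum: 2304/5 − 1152 + 768 = 384/5.
  ∫_0^4 (u')² dx = ∫_0^4 (9*x^2 - 36*x + 36) dx. Term by term:
    ∫_0^4 9*x^2 dx = 192;  ∫_0^4 -36*x dx = -288;  ∫_0^4 36 dx = 144.
  Sum: 192 − 288 + 144 = 48.
∫_0^4 u² dx = 384/5, so ||u||_L² = 8*sqrt(30)/5.
∫_0^4 (u')² dx = 48, so ||u'||_L² = 4*sqrt(3).
Ratio ||u||_L² / ||u'||_L² = 2*sqrt(10)/5.
Sharp Poincaré constant on H^1_0(0, 4) is C_P = L/π = 4/π, achieved by sin(π/4·x).
A polynomial bump cannot attain the sharp Poincaré constant (only the first sine eigenfunction does), so the ratio is strictly less than C_P, consistent with ||u||_L² ≤ C_P ||u'||_L².


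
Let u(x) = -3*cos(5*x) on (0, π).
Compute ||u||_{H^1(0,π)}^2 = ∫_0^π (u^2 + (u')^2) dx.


||u||_{H^1(0,π)}^2 = 117*π

u'(x) = 15*sin(5*x).
Expand u² and (u')² and integrate term by term on (0, π), using: for integers n ≥ 1, ∫_0^π sin²(nx) dx = ∫_0^π cos²(nx) dx = π/2; for n ≠ n', ∫_0^π sin(nx)sin(n'x) dx = ∫_0^π cos(nx)cos(n'x) dx = 0; and by product-to-sum, ∫_0^π sin(nx)cos(n'x) dx = ½∫_0^π [sin((n+n')x) + sin((n−n')x)] dx, which is 0 when n+n' is even and 2n/(n²−n'²) when n+n' is odd (it need not vanish on (0, π)).
  u² squared terms: (-3)²·∫cos(5x)² dx = 9·π/2 = 9*π/2.
  So ∫_0^π u² dx = 9*π/2.
  (u')² squared terms: (15)²·∫sin(5x)² dx = 225·π/2 = 225*π/2.
  So ∫_0^π (u')² dx = 225*π/2.
||u||_{H^1}^2 = (9*π/2) + (225*π/2) = 117*π.


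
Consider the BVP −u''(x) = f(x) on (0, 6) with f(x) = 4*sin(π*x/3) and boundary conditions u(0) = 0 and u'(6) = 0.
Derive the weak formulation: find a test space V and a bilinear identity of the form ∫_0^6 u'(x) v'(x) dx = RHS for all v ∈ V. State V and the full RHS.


V = {v ∈ H^1(0, 6) : v(0) = 0} (test functions vanish at x = 0 where u is specified); weak form: ∫_0^6 u'v' dx = ∫_0^6 (4*sin(π*x/3)) v dx for all v ∈ V.

Multiply both sides by a test function v and integrate from 0 to 6:
  ∫_0^6 −u''(x) v(x) dx = ∫_0^6 f(x) v(x) dx.
Integrate the LHS by parts once:
  ∫_0^6 −u'' v dx = −[u'(x) v(x)]_0^6 + ∫_0^6 u'(x) v'(x) dx.
Thus ∫_0^6 u'(x) v'(x) dx = ∫_0^6 f(x) v(x) dx + [u'(x) v(x)]_0^6.
Choose V so that boundary terms are either known or forced to vanish.
Mixed BC: u(0) = 0 (Dirichlet) and u'(6) = 0 (Neumann). Define V = {v ∈ H^1(0, 6) : v(0) = 0}. Then [u' v]_0^6 = u'(6)·v(6) − u'(0)·0 = 0.
Weak formulation: find u (satisfying any essential BC) such that ∫_0^6 u'(x) v'(x) dx = ∫_0^6 f v dx for all v ∈ V (Dirichlet at 0 absorbed into V; the Neumann datum at x = 6 is zero, so no boundary term remains).
Substituting f(x) = 4*sin(π*x/3), the right-hand side is ∫_0^6 (4*sin(π*x/3)) v dx.


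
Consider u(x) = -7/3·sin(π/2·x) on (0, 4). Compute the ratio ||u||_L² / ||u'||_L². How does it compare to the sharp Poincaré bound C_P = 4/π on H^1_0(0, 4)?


||u||_L² / ||u'||_L² = 2/π < C_P = 4/π.

u(x) = -7/3·sin(π/2·x), so u'(x) = -7*π*cos(π*x/2)/6.
Writing u(x) = A·sin(kπx/L) with A = -7/3 and k = 2, use ∫_0^L sin²(kπx/L) dx = L/2 and ∫_0^L cos²(kπx/L) dx = L/2.
u² = 49/9·sin²(π/2·x) and (u')² = 49*π^2/36·cos²(π/2·x), and each of sin², cos² integrates to L/2 = 2 over (0, 4).
∫_0^4 u² dx = 98/9, so ||u||_L² = 7*sqrt(2)/3.
∫_0^4 (u')² dx = 49*π^2/18, so ||u'||_L² = 7*sqrt(2)*π/6.
Ratio ||u||_L² / ||u'||_L² = 2/π.
Sharp Poincaré constant on H^1_0(0, 4) is C_P = L/π = 4/π, achieved by sin(π/4·x).
This is the k = 2 harmonic; the ratio L/(kπ) is strictly less than C_P = L/π, consistent with the sharp inequality ||u||_L² ≤ C_P ||u'||_L².


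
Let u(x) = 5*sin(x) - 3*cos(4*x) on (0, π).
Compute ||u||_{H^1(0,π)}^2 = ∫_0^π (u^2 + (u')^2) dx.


||u||_{H^1(0,π)}^2 = 68 + 203*π/2

u'(x) = 12*sin(4*x) + 5*cos(x).
Expand u² and (u')² and integrate term by term on (0, π), using: for integers n ≥ 1, ∫_0^π sin²(nx) dx = ∫_0^π cos²(nx) dx = π/2; for n ≠ n', ∫_0^π sin(nx)sin(n'x) dx = ∫_0^π cos(nx)cos(n'x) dx = 0; and by product-to-sum, ∫_0^π sin(nx)cos(n'x) dx = ½∫_0^π [sin((n+n')x) + sin((n−n')x)] dx, which is 0 when n+n' is even and 2n/(n²−n'²) when n+n' is odd (it need not vanish on (0, π)).
  u² squared terms: (-3)²·∫cos(4x)² dx = 9·π/2 = 9*π/2;  (5)²·∫sin(x)² dx = 25·π/2 = 25*π/2.
  u² cross terms: 2·(-3)·(5)·∫cos(4x)·sin(x) dx = -30·(-2/15) = 4.
  So ∫_0^π u² dx = 9*π/2 + 25*π/2 + 4 = 4 + 17*π.
  (u')² squared terms: (5)²·∫cos(x)² dx = 25·π/2 = 25*π/2;  (12)²·∫sin(4x)² dx = 144·π/2 = 72*π.
  (u')² cross terms: 2·(5)·(12)·∫cos(x)·sin(4x) dx = 120·(8/15) = 64.
  So ∫_0^π (u')² dx = 25*π/2 + 72*π + 64 = 64 + 169*π/2.
||u||_{H^1}^2 = (4 + 17*π) + (64 + 169*π/2) = 68 + 203*π/2.


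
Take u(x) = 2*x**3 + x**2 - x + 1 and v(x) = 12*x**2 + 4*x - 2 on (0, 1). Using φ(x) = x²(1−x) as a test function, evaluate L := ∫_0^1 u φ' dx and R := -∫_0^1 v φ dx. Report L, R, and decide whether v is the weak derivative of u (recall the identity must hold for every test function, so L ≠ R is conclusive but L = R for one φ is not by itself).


LHS = -13/60, RHS = -13/30. No, v is not the weak derivative of u.

u(x) = 2*x**3 + x**2 - x + 1, classical derivative u'(x) = 6*x**2 + 2*x - 1.
φ(x) = x²(1−x), so φ'(x) = x*(2 - 3*x).
Note φ(0) = φ(1) = 0, so the boundary term u·φ vanishes.
LHS = ∫_0^1 u(x) φ'(x) dx = ∫_0^1 (-6*x^5 + x^4 + 5*x^3 - 5*x^2 + 2*x) dx. Term by term:
  ∫_0^1 -6*x^5 dx = -1;  ∫_0^1 x^4 dx = 1/5;  ∫_0^1 5*x^3 dx = 5/4;
  ∫_0^1 -5*x^2 dx = -5/3;  ∫_0^1 2*x dx = 1.
Sum: -1 + 1/5 + 5/4 − 5/3 + 1 = -13/60.
So LHS = -13/60.
∫_0^1 v(x) φ(x) dx = ∫_0^1 (-12*x^5 + 8*x^4 + 6*x^3 - 2*x^2) dx. Term by term:
  ∫_0^1 -12*x^5 dx = -2;  ∫_0^1 8*x^4 dx = 8/5;  ∫_0^1 6*x^3 dx = 3/2;
  ∫_0^1 -2*x^2 dx = -2/3.
Sum: -2 + 8/5 + 3/2 − 2/3 = 13/30.
So RHS = -∫_0^1 v(x) φ(x) dx = -13/30.
LHS − RHS = 13/60 ≠ 0, so the identity fails.
(For a valid weak derivative the identity must hold for EVERY test function, in particular this one. The failure shows v is NOT the weak derivative of u.)
Correct weak derivative would be u'(x) = 6*x**2 + 2*x - 1.


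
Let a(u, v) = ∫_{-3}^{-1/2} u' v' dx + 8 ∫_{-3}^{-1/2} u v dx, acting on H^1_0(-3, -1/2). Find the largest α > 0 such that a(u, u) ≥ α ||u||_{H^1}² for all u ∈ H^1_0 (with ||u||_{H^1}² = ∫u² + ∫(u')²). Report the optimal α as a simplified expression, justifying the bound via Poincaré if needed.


α = 1

Coercivity of a(·,·) on H^1_0(-3, -1/2) means a(u, u) ≥ α ||u||_{H^1}² for every u ∈ H^1_0.
The interval has length L = 5/2, and Poincaré/coercivity depend only on L. Here a(u, u) = ∫(u')² + (8)·∫u².
Here c = 8 ≥ 1, so a(u,u) = ∫(u')² + c∫u² ≥ ∫(u')² + ∫u² = ||u||_{H^1}², i.e. α = 1 works. No larger α is possible: a(u,u) ≥ α||u||_{H^1}² means (1−α)∫(u')² ≥ (α−c)∫u², and for the modes u_n = sin(nπ(x−x₀)/L) (x₀ the left endpoint) one has ∫u_n²/∫(u_n')² = (L/(nπ))² → 0, so a(u_n,u_n)/||u_n||_{H^1}² → 1. Hence the optimal constant is α = 1.
Therefore α = 1.


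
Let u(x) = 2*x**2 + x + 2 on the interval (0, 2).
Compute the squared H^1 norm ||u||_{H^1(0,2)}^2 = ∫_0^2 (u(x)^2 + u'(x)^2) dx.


||u||_{H^1}^2 = 2134/15

The H^1 norm (squared) on an interval (0, L) is
  ||u||_{H^1}^2 = ∫_0^L u(x)^2 dx + ∫_0^L u'(x)^2 dx.
Compute u'(x) = 4*x + 1.
Then u(x)^2 = 4*x**4 + 4*x**3 + 9*x**2 + 4*x + 4 and u'(x)^2 = 16*x**2 + 8*x + 1.
Integrate each monomial from 0 to 2 using ∫_0^2 c·x^n dx = c·2^(n+1)/(n+1):
  ∫_0^2 u(x)^2 dx = ∫_0^2 (4*x^4 + 4*x^3 + 9*x^2 + 4*x + 4) dx. Term by term:
    ∫_0^2 4*x^4 dx = 128/5;  ∫_0^2 4*x^3 dx = 16;  ∫_0^2 9*x^2 dx = 24;
    ∫_0^2 4*x dx = 8;  ∫_0^2 4 dx = 8.
  Sum: 128/5 + 16 + 24 + 8 + 8 = 408/5.
  ∫_0^2 u'(x)^2 dx = ∫_0^2 (16*x^2 + 8*x + 1) dx. Term by term:
    ∫_0^2 16*x^2 dx = 128/3;  ∫_0^2 8*x dx = 16;  ∫_0^2 1 dx = 2.
  Sum: 128/3 + 16 + 2 = 182/3.
Adding: ||u||_{H^1}^2 = 408/5 + 182/3 = 2134/15.


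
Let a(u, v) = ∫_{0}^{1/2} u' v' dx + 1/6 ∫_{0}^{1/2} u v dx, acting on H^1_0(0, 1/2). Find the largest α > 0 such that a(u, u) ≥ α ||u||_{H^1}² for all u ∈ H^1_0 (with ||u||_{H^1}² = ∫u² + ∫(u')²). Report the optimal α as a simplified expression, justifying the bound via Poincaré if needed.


α = (1 + 24*π^2)/(6*(1 + 4*π^2))

Coercivity of a(·,·) on H^1_0(0, 1/2) means a(u, u) ≥ α ||u||_{H^1}² for every u ∈ H^1_0.
The interval has length L = 1/2, and Poincaré/coercivity depend only on L. Here a(u, u) = ∫(u')² + (1/6)·∫u².
Here 0 < c = 1/6 < 1. The condition a(u,u) ≥ α||u||_{H^1}² reads (1−α)∫(u')² ≥ (α−c)∫u². Any admissible α is ≤ 1 (rapidly oscillating u have ∫u²/∫(u')² → 0), and α = 1 would force 0 ≥ (1−c)∫u², impossible since c < 1; so 1−α > 0. By the sharp Poincaré inequality on H^1_0 of an interval of length L, ∫(u')² ≥ (π/L)²∫u² with equality for the first sine mode sin(π(x−x₀)/L) (x₀ the left endpoint), so the inequality holds for all u iff (1−α)(π/L)² ≥ α − c, i.e. α ≤ ((π/L)² + c)/((π/L)² + 1) = (1 + c(L/π)²)/(1 + (L/π)²). With (π/L)² = 4*π^2 and c = 1/6, the largest admissible constant is α = ((π/L)² + c)/((π/L)² + 1).
Simplifying, α = (1 + 24*π^2)/(6*(1 + 4*π^2)).


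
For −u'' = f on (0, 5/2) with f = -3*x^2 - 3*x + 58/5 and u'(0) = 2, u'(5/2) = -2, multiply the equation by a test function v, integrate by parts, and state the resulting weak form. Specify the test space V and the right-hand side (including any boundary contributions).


V = H^1(0, 5/2) (v unrestricted at boundary; u is determined up to an additive constant); weak form: ∫_0^5/2 u'v' dx = ∫_0^5/2 (-3*x^2 - 3*x + 58/5) v dx − 2·v(5/2) − 2·v(0) for all v ∈ V.

Multiply both sides by a test function v and integrate from 0 to 5/2:
  ∫_0^5/2 −u''(x) v(x) dx = ∫_0^5/2 f(x) v(x) dx.
Integrate the LHS by parts once:
  ∫_0^5/2 −u'' v dx = −[u'(x) v(x)]_0^5/2 + ∫_0^5/2 u'(x) v'(x) dx.
Thus ∫_0^5/2 u'(x) v'(x) dx = ∫_0^5/2 f(x) v(x) dx + [u'(x) v(x)]_0^5/2.
Choose V so that boundary terms are either known or forced to vanish.
u has inhomogeneous Neumann u'(0) = 2, u'(5/2) = -2. [u' v]_0^5/2 = (-2)·v(5/2) − (2)·v(0) = − 2·v(5/2) − 2·v(0). Take V = H^1(0, 5/2); boundary term becomes part of RHS.
Weak formulation: find u (satisfying any essential BC) such that ∫_0^5/2 u'(x) v'(x) dx = ∫_0^5/2 f v dx − 2·v(5/2) − 2·v(0) for all v ∈ V (Neumann data are natural BCs: they enter the RHS as boundary terms).
Substituting f(x) = -3*x^2 - 3*x + 58/5, the right-hand side is ∫_0^5/2 (-3*x^2 - 3*x + 58/5) v dx − 2·v(5/2) − 2·v(0).
Compatibility check (pure Neumann): taking v ≡ 1 ∈ V gives 0 = ∫_0^5/2 f dx + (-2) − (2), i.e. ∫_0^5/2 f dx must equal u'(0) − u'(5/2) = 4. Indeed ∫_0^5/2 (-3*x^2 - 3*x + 58/5) dx = 4, so the data are compatible. The solution is then unique only up to an additive constant (fix it e.g. by requiring ∫_0^5/2 u dx = 0).
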